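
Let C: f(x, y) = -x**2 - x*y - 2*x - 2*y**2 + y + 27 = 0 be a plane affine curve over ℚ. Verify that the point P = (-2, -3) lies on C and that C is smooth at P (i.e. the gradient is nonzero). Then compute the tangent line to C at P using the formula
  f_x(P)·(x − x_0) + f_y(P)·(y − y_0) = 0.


Tangent line at P: 5*x + 15*y + 55 = 0.

Step 1: f(-2, -3) = 0, so P lies on C.
Step 2: partial derivatives
  f_x(x, y) = -2*x - y - 2, f_y(x, y) = -x - 4*y + 1.
  f_x(P) = 5, f_y(P) = 15 (gradient nonzero, so P is smooth).
Step 3: tangent line at P: 5·(x − -2) + 15·(y − -3) = 0.
Expanding: 5*x + 15*y + 55 = 0.


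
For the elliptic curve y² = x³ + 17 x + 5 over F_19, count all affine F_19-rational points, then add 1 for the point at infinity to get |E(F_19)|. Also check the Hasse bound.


Affine points = {(0, 9), (0, 10), (1, 2), (1, 17), (2, 3), (2, 16), (3, 8), (3, 11), (4, 2), (4, 17), (5, 5), (5, 14), (6, 0), (7, 7), (7, 12), (8, 8), (8, 11), (10, 4), (10, 15), (14, 2), (14, 17), (15, 5), (15, 14), (17, 1), (17, 18), (18, 5), (18, 14)}; affine count = 27; |E(F_19)| = 28.

Discriminant check: Δ ∝ 4a³ + 27b² = 4·17³ + 27·5² = 4·4913 + 27·25 ≡ 16 (mod 19). Nonzero ⇒ E is nonsingular.
For each x ∈ F_19, compute rhs = x³ + 17·x + 5 mod 19, then count y ∈ F_19 with y² ≡ rhs.
  x = 0: rhs = 5, matching y values: 9, 10 (2 points).
  x = 1: rhs = 4, matching y values: 2, 17 (2 points).
  x = 2: rhs = 9, matching y values: 3, 16 (2 points).
  x = 3: rhs = 7, matching y values: 8, 11 (2 points).
  x = 4: rhs = 4, matching y values: 2, 17 (2 points).
  x = 5: rhs = 6, matching y values: 5, 14 (2 points).
  x = 6: rhs = 0, matching y values: 0 (1 points).
  x = 7: rhs = 11, matching y values: 7, 12 (2 points).
  x = 8: rhs = 7, matching y values: 8, 11 (2 points).
  x = 9: rhs = 13, matching y values: none (0 points).
  x = 10: rhs = 16, matching y values: 4, 15 (2 points).
  x = 11: rhs = 3, matching y values: none (0 points).
  x = 12: rhs = 18, matching y values: none (0 points).
  x = 13: rhs = 10, matching y values: none (0 points).
  x = 14: rhs = 4, matching y values: 2, 17 (2 points).
  x = 15: rhs = 6, matching y values: 5, 14 (2 points).
  x = 16: rhs = 3, matching y values: none (0 points).
  x = 17: rhs = 1, matching y values: 1, 18 (2 points).
  x = 18: rhs = 6, matching y values: 5, 14 (2 points).
Total affine count: 27.
Full point count |E(F_19)| = 27 + 1 = 28.
Hasse bound: |28 − (19+1)| = |8| = 8 ≤ 2√19 ≈ 8.7178 ✓.


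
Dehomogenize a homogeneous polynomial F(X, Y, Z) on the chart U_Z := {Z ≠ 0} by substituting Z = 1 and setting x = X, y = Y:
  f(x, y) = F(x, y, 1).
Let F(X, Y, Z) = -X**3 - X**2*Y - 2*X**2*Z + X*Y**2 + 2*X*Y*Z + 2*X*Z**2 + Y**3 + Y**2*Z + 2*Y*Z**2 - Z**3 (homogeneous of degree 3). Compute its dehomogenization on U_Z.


f(x, y) = -x**3 - x**2*y - 2*x**2 + x*y**2 + 2*x*y + 2*x + y**3 + y**2 + 2*y - 1

On U_Z we set Z = 1. Each monomial c·X^i·Y^j·Z^k in F becomes c·x^i·y^j·1^k = c·x^i·y^j.
Substituting Z = 1: F(X, Y, 1) = -x**3 - x**2*y - 2*x**2 + x*y**2 + 2*x*y + 2*x + y**3 + y**2 + 2*y - 1.
Note: deg(f) ≤ deg(F) = 3; strict inequality happens when F is divisible by Z (lost terms).


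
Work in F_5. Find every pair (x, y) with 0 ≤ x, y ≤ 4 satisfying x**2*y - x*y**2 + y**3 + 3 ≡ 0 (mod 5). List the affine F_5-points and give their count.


Affine F_5-points: {(0, 3), (1, 4), (3, 1), (3, 3), (3, 4)}; count = 5.

For each of the 25 pairs (x, y) ∈ F_5², evaluate f(x, y) mod 5. Record the zeros.
  x = 0: [0↦3, 1↦4, 2↦1, 3↦0, 4↦2]  zeros at y ∈ {3}
  x = 1: [0↦3, 1↦4, 2↦4, 3↦4, 4↦0]  zeros at y ∈ {4}
  x = 2: [0↦3, 1↦1, 2↦1, 3↦4, 4↦1]  zeros at y ∈ ∅
  x = 3: [0↦3, 1↦0, 2↦2, 3↦0, 4↦0]  zeros at y ∈ {1, 3, 4}
  x = 4: [0↦3, 1↦1, 2↦2, 3↦2, 4↦2]  zeros at y ∈ ∅
Collecting zeros: affine points = {(0, 3), (1, 4), (3, 1), (3, 3), (3, 4)}.
Total count |C(F_5)_aff| = 5.


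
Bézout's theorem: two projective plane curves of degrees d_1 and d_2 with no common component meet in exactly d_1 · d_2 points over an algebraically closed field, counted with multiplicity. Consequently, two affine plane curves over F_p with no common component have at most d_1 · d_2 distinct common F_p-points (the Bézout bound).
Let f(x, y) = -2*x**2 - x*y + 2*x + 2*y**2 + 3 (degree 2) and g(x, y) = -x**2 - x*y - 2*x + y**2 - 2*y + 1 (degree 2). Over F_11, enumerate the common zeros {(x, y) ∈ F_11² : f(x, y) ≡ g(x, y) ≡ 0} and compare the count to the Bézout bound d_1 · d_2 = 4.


Common zeros: ∅; count = 0; Bézout bound = 4.

deg(f) = 2, deg(g) = 2, so Bézout bound = 4.
Scan x ∈ F_11. For each x, list the y ∈ F_11 with f(x, y) ≡ 0 and those with g(x, y) ≡ 0 (mod 11); the common zeros in that column are the intersection.
  x = 0: f ≡ 0 at y ∈ {2, 9}; g ≡ 0 at y ∈ {1}; common: ∅.
  x = 1: f ≡ 0 at y ∈ ∅; g ≡ 0 at y ∈ ∅; common: ∅.
  x = 2: f ≡ 0 at y ∈ {3, 9}; g ≡ 0 at y ∈ {2}; common: ∅.
  x = 3: f ≡ 0 at y ∈ {3, 4}; g ≡ 0 at y ∈ {7, 9}; common: ∅.
  x = 4: f ≡ 0 at y ∈ ∅; g ≡ 0 at y ∈ ∅; common: ∅.
  x = 5: f ≡ 0 at y ∈ ∅; g ≡ 0 at y ∈ {2, 5}; common: ∅.
  x = 6: f ≡ 0 at y ∈ ∅; g ≡ 0 at y ∈ ∅; common: ∅.
  x = 7: f ≡ 0 at y ∈ {4, 5}; g ≡ 0 at y ∈ ∅; common: ∅.
  x = 8: f ≡ 0 at y ∈ {5, 10}; g ≡ 0 at y ∈ {1, 9}; common: ∅.
  x = 9: f ≡ 0 at y ∈ ∅; g ≡ 0 at y ∈ ∅; common: ∅.
  x = 10: f ≡ 0 at y ∈ {6, 10}; g ≡ 0 at y ∈ {5, 7}; common: ∅.
Collecting: common zeros = ∅, so the count is 0.
Comparison with the Bézout bound: 0 ≤ 4 = deg(f)·deg(g), as expected for curves with no common component (the affine F_11-count falls short of the bound because intersections may lie at infinity, over extension fields, or carry multiplicity).


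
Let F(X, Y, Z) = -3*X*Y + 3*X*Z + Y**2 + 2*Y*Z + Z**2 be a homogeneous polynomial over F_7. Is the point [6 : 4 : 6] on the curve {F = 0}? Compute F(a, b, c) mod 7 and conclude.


F(6,4,6) ≡ 3 (mod 7); P is NOT on the curve.

Evaluate F(6, 4, 6) term-by-term (mod 7).
  -3*X*Y ↦ -3·6·4·1 = -72
  3*X*Z ↦ 3·6·1·6 = 108
  Y**2 ↦ 1·1·16·1 = 16
  2*Y*Z ↦ 2·1·4·6 = 48
  Z**2 ↦ 1·1·1·36 = 36
Sum: F(6, 4, 6) = (-72) + (108) + (16) + (48) + (36) = 136.
Reducing mod 7: 136 ≡ 3 (mod 7).
Since F(a, b, c) ≡ 3 ≠ 0 (mod 7), P does NOT lie on the curve.


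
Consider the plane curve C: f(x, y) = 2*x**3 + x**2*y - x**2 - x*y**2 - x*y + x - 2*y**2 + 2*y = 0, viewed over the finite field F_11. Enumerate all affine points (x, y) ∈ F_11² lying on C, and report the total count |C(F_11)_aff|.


Affine F_11-points: {(0, 0), (0, 1), (2, 5), (2, 7), (3, 2), (3, 4), (5, 5), (5, 6), (8, 0), (8, 8), (9, 0), (10, 2)}; count = 12.

For each of the 121 pairs (x, y) ∈ F_11², evaluate f(x, y) mod 11. Record the zeros.
  x = 0: [0↦0, 1↦0, 2↦7, 3↦10, 4↦9, 5↦4, 6↦6, 7↦4, 8↦9, 9↦10, 10↦7]  zeros at y ∈ {0, 1}
  x = 1: [0↦2, 1↦1, 2↦5, 3↦3, 4↦6, 5↦3, 6↦5, 7↦1, 8↦2, 9↦8, 10↦8]  zeros at y ∈ ∅
  x = 2: [0↦3, 1↦3, 2↦6, 3↦1, 4↦10, 5↦0, 6↦4, 7↦0, 8↦10, 9↦1, 10↦6]  zeros at y ∈ {5, 7}
  x = 3: [0↦4, 1↦7, 2↦0, 3↦5, 4↦0, 5↦7, 6↦4, 7↦2, 8↦1, 9↦1, 10↦2]  zeros at y ∈ {2, 4}
  x = 4: [0↦6, 1↦3, 2↦10, 3↦5, 4↦10, 5↦3, 6↦6, 7↦8, 8↦9, 9↦9, 10↦8]  zeros at y ∈ ∅
  x = 5: [0↦10, 1↦3, 2↦4, 3↦2, 4↦8, 5↦0, 6↦0, 7↦8, 8↦2, 9↦4, 10↦3]  zeros at y ∈ {5, 6}
  x = 6: [0↦6, 1↦8, 2↦5, 3↦8, 4↦6, 5↦10, 6↦9, 7↦3, 8↦3, 9↦9, 10↦10]  zeros at y ∈ ∅
  x = 7: [0↦6, 1↦8, 2↦3, 3↦2, 4↦5, 5↦1, 6↦1, 7↦5, 8↦2, 9↦3, 10↦8]  zeros at y ∈ ∅
  x = 8: [0↦0, 1↦4, 2↦10, 3↦7, 4↦6, 5↦7, 6↦10, 7↦4, 8↦0, 9↦9, 10↦9]  zeros at y ∈ {0, 8}
  x = 9: [0↦0, 1↦8, 2↦5, 3↦2, 4↦10, 5↦7, 6↦4, 7↦1, 8↦9, 9↦6, 10↦3]  zeros at y ∈ {0}
  x = 10: [0↦7, 1↦10, 2↦0, 3↦10, 4↦7, 5↦2, 6↦6, 7↦8, 8↦8, 9↦6, 10↦2]  zeros at y ∈ {2}
Collecting zeros: affine points = {(0, 0), (0, 1), (2, 5), (2, 7), (3, 2), (3, 4), (5, 5), (5, 6), (8, 0), (8, 8), (9, 0), (10, 2)}.
Total count |C(F_11)_aff| = 12.


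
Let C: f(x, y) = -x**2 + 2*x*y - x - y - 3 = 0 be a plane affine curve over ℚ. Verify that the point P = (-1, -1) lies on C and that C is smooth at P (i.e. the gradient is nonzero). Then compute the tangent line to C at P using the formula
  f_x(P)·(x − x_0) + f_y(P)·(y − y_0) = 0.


Tangent line at P: -x - 3*y - 4 = 0.

Step 1: f(-1, -1) = 0, so P lies on C.
Step 2: partial derivatives
  f_x(x, y) = -2*x + 2*y - 1, f_y(x, y) = 2*x - 1.
  f_x(P) = -1, f_y(P) = -3 (gradient nonzero, so P is smooth).
Step 3: tangent line at P: -1·(x − -1) + -3·(y − -1) = 0.
Expanding: -x - 3*y - 4 = 0.


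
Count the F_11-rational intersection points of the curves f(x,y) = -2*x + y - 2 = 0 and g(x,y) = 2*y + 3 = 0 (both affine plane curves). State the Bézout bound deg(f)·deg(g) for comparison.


Common zeros: {(1, 4)}; count = 1; Bézout bound = 1.

deg(f) = 1, deg(g) = 1, so Bézout bound = 1.
Scan x ∈ F_11. For each x, list the y ∈ F_11 with f(x, y) ≡ 0 and those with g(x, y) ≡ 0 (mod 11); the common zeros in that column are the intersection.
  x = 0: f ≡ 0 at y ∈ {2}; g ≡ 0 at y ∈ {4}; common: ∅.
  x = 1: f ≡ 0 at y ∈ {4}; g ≡ 0 at y ∈ {4}; common: {4}.
  x = 2: f ≡ 0 at y ∈ {6}; g ≡ 0 at y ∈ {4}; common: ∅.
  x = 3: f ≡ 0 at y ∈ {8}; g ≡ 0 at y ∈ {4}; common: ∅.
  x = 4: f ≡ 0 at y ∈ {10}; g ≡ 0 at y ∈ {4}; common: ∅.
  x = 5: f ≡ 0 at y ∈ {1}; g ≡ 0 at y ∈ {4}; common: ∅.
  x = 6: f ≡ 0 at y ∈ {3}; g ≡ 0 at y ∈ {4}; common: ∅.
  x = 7: f ≡ 0 at y ∈ {5}; g ≡ 0 at y ∈ {4}; common: ∅.
  x = 8: f ≡ 0 at y ∈ {7}; g ≡ 0 at y ∈ {4}; common: ∅.
  x = 9: f ≡ 0 at y ∈ {9}; g ≡ 0 at y ∈ {4}; common: ∅.
  x = 10: f ≡ 0 at y ∈ {0}; g ≡ 0 at y ∈ {4}; common: ∅.
Collecting: common zeros = {(1, 4)}, so the count is 1.
Comparison with the Bézout bound: 1 ≤ 1 = deg(f)·deg(g), as expected for curves with no common component (the bound is attained).


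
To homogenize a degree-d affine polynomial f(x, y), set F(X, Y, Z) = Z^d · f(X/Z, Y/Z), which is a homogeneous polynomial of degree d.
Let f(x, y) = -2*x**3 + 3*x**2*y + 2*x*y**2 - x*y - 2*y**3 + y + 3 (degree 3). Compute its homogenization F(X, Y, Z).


F(X, Y, Z) = -2*X**3 + 3*X**2*Y + 2*X*Y**2 - X*Y*Z - 2*Y**3 + Y*Z**2 + 3*Z**3

deg(f) = 3.
Substitute x = X/Z, y = Y/Z into f, then multiply by Z^3.
  monomial -2·x^3·y^0 ↦ -2·X^3·Y^0·Z^0.
  monomial 3·x^2·y^1 ↦ 3·X^2·Y^1·Z^0.
  monomial 2·x^1·y^2 ↦ 2·X^1·Y^2·Z^0.
  monomial -1·x^1·y^1 ↦ -1·X^1·Y^1·Z^1.
  monomial -2·x^0·y^3 ↦ -2·X^0·Y^3·Z^0.
  monomial 1·x^0·y^1 ↦ 1·X^0·Y^1·Z^2.
  monomial 3·x^0·y^0 ↦ 3·X^0·Y^0·Z^3.
Collecting: F(X, Y, Z) = -2*X**3 + 3*X**2*Y + 2*X*Y**2 - X*Y*Z - 2*Y**3 + Y*Z**2 + 3*Z**3.


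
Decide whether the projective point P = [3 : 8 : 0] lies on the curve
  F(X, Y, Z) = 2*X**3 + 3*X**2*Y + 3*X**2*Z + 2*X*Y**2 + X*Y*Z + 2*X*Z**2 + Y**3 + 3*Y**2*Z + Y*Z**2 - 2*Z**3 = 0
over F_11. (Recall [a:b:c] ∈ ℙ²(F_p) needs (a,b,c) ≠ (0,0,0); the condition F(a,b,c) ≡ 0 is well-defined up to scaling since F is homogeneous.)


F(3,8,0) ≡ 0 (mod 11); P is on the curve.

Evaluate F(3, 8, 0) term-by-term (mod 11).
  2*X**3 ↦ 2·27·1·1 = 54
  3*X**2*Y ↦ 3·9·8·1 = 216
  3*X**2*Z ↦ 3·9·1·0 = 0
  2*X*Y**2 ↦ 2·3·64·1 = 384
  X*Y*Z ↦ 1·3·8·0 = 0
  2*X*Z**2 ↦ 2·3·1·0 = 0
  Y**3 ↦ 1·1·512·1 = 512
  3*Y**2*Z ↦ 3·1·64·0 = 0
  Y*Z**2 ↦ 1·1·8·0 = 0
  -2*Z**3 ↦ -2·1·1·0 = 0
Sum: F(3, 8, 0) = (54) + (216) + (0) + (384) + (0) + (0) + (512) + (0) + (0) + (0) = 1166.
Reducing mod 11: 1166 ≡ 0 (mod 11).
Since F(a, b, c) ≡ 0 (mod 11), P lies on the curve.


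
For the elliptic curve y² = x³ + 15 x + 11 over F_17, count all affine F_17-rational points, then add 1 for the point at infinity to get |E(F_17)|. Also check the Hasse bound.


Affine points = {(2, 7), (2, 10), (3, 7), (3, 10), (4, 4), (4, 13), (7, 0), (9, 5), (9, 12), (12, 7), (12, 10)}; affine count = 11; |E(F_17)| = 12.

Discriminant check: Δ ∝ 4a³ + 27b² = 4·15³ + 27·11² = 4·3375 + 27·121 ≡ 5 (mod 17). Nonzero ⇒ E is nonsingular.
For each x ∈ F_17, compute rhs = x³ + 15·x + 11 mod 17, then count y ∈ F_17 with y² ≡ rhs.
  x = 0: rhs = 11, matching y values: none (0 points).
  x = 1: rhs = 10, matching y values: none (0 points).
  x = 2: rhs = 15, matching y values: 7, 10 (2 points).
  x = 3: rhs = 15, matching y values: 7, 10 (2 points).
  x = 4: rhs = 16, matching y values: 4, 13 (2 points).
  x = 5: rhs = 7, matching y values: none (0 points).
  x = 6: rhs = 11, matching y values: none (0 points).
  x = 7: rhs = 0, matching y values: 0 (1 points).
  x = 8: rhs = 14, matching y values: none (0 points).
  x = 9: rhs = 8, matching y values: 5, 12 (2 points).
  x = 10: rhs = 5, matching y values: none (0 points).
  x = 11: rhs = 11, matching y values: none (0 points).
  x = 12: rhs = 15, matching y values: 7, 10 (2 points).
  x = 13: rhs = 6, matching y values: none (0 points).
  x = 14: rhs = 7, matching y values: none (0 points).
  x = 15: rhs = 7, matching y values: none (0 points).
  x = 16: rhs = 12, matching y values: none (0 points).
Total affine count: 11.
Full point count |E(F_17)| = 11 + 1 = 12.
Hasse bound: |12 − (17+1)| = |-6| = 6 ≤ 2√17 ≈ 8.2462 ✓.


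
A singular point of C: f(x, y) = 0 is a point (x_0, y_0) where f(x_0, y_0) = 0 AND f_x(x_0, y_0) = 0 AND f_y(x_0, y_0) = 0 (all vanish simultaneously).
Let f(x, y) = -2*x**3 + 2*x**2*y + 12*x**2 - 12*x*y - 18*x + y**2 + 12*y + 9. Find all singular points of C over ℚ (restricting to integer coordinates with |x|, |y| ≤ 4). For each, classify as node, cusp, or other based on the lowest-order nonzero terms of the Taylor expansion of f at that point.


Singular points: {(3, 3)}; classification: cusp.

Compute partial derivatives:
  f_x = -6*x**2 + 4*x*y + 24*x - 12*y - 18.
  f_y = 2*x**2 - 12*x + 2*y + 12.
Scan x_0 ∈ {−4, ..., 4}. For each x_0, f_y(x_0, y) is a polynomial in y; find its integer roots y ∈ {−4, ..., 4}, then test f_x and f at those candidates.
  x = -4: f_y(-4, y) = 2*y + 92; no integer root y with |y| ≤ 4.
  x = -3: f_y(-3, y) = 2*y + 66; no integer root y with |y| ≤ 4.
  x = -2: f_y(-2, y) = 2*y + 44; no integer root y with |y| ≤ 4.
  x = -1: f_y(-1, y) = 2*y + 26; no integer root y with |y| ≤ 4.
  x = 0: f_y(0, y) = 2*y + 12; no integer root y with |y| ≤ 4.
  x = 1: f_y(1, y) = 2*y + 2; vanishes at y ∈ {-1}. (1, -1): f_x = 8 ≠ 0.
  x = 2: f_y(2, y) = 2*y - 4; vanishes at y ∈ {2}. (2, 2): f_x = -2 ≠ 0.
  x = 3: f_y(3, y) = 2*y - 6; vanishes at y ∈ {3}. (3, 3): f_x = 0, f = 0 — SINGULAR.
  x = 4: f_y(4, y) = 2*y - 4; vanishes at y ∈ {2}. (4, 2): f_x = -10 ≠ 0.
Only singular point on the grid: (3, 3).
Classify: substitute x = 3 + u, y = 3 + v and expand: f = -2*u**3 + 2*u**2*v + v**2.
No constant or linear terms (consistent with a singular point). Quadratic part: v**2. Cubic part: -2*u**3 + 2*u**2*v.
The quadratic part v**2 is a perfect square, so there is a single (double) tangent line v = 0, i.e. y = 3. Restricting the cubic part to that line (v = 0) leaves -2*u**3 ≠ 0, so f is not divisible by v and the branch is v² ≈ 2*u**3 to lowest order — this is a cusp.
Classification: cusp.


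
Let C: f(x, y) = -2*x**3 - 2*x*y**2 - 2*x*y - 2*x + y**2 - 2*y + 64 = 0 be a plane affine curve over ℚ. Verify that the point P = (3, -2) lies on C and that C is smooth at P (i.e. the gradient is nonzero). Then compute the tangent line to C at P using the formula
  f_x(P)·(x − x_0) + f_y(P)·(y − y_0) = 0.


Tangent line at P: -60*x + 12*y + 204 = 0.

Step 1: f(3, -2) = 0, so P lies on C.
Step 2: partial derivatives
  f_x(x, y) = -6*x**2 - 2*y**2 - 2*y - 2, f_y(x, y) = -4*x*y - 2*x + 2*y - 2.
  f_x(P) = -60, f_y(P) = 12 (gradient nonzero, so P is smooth).
Step 3: tangent line at P: -60·(x − 3) + 12·(y − -2) = 0.
Expanding: -60*x + 12*y + 204 = 0.


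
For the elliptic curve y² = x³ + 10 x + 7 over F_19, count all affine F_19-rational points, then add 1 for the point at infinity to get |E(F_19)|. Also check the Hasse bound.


Affine points = {(0, 8), (0, 11), (2, 4), (2, 15), (3, 8), (3, 11), (4, 4), (4, 15), (5, 7), (5, 12), (6, 6), (6, 13), (9, 3), (9, 16), (10, 9), (10, 10), (11, 2), (11, 17), (13, 4), (13, 15), (15, 6), (15, 13), (16, 8), (16, 11), (17, 6), (17, 13)}; affine count = 26; |E(F_19)| = 27.

Discriminant check: Δ ∝ 4a³ + 27b² = 4·10³ + 27·7² = 4·1000 + 27·49 ≡ 3 (mod 19). Nonzero ⇒ E is nonsingular.
For each x ∈ F_19, compute rhs = x³ + 10·x + 7 mod 19, then count y ∈ F_19 with y² ≡ rhs.
  x = 0: rhs = 7, matching y values: 8, 11 (2 points).
  x = 1: rhs = 18, matching y values: none (0 points).
  x = 2: rhs = 16, matching y values: 4, 15 (2 points).
  x = 3: rhs = 7, matching y values: 8, 11 (2 points).
  x = 4: rhs = 16, matching y values: 4, 15 (2 points).
  x = 5: rhs = 11, matching y values: 7, 12 (2 points).
  x = 6: rhs = 17, matching y values: 6, 13 (2 points).
  x = 7: rhs = 2, matching y values: none (0 points).
  x = 8: rhs = 10, matching y values: none (0 points).
  x = 9: rhs = 9, matching y values: 3, 16 (2 points).
  x = 10: rhs = 5, matching y values: 9, 10 (2 points).
  x = 11: rhs = 4, matching y values: 2, 17 (2 points).
  x = 12: rhs = 12, matching y values: none (0 points).
  x = 13: rhs = 16, matching y values: 4, 15 (2 points).
  x = 14: rhs = 3, matching y values: none (0 points).
  x = 15: rhs = 17, matching y values: 6, 13 (2 points).
  x = 16: rhs = 7, matching y values: 8, 11 (2 points).
  x = 17: rhs = 17, matching y values: 6, 13 (2 points).
  x = 18: rhs = 15, matching y values: none (0 points).
Total affine count: 26.
Full point count |E(F_19)| = 26 + 1 = 27.
Hasse bound: |27 − (19+1)| = |7| = 7 ≤ 2√19 ≈ 8.7178 ✓.


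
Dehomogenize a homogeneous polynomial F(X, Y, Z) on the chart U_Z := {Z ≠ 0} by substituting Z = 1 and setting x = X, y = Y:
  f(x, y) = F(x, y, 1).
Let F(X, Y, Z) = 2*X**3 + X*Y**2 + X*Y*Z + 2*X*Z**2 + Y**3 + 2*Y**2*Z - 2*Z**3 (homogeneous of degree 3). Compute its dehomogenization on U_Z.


f(x, y) = 2*x**3 + x*y**2 + x*y + 2*x + y**3 + 2*y**2 - 2

On U_Z we set Z = 1. Each monomial c·X^i·Y^j·Z^k in F becomes c·x^i·y^j·1^k = c·x^i·y^j.
Substituting Z = 1: F(X, Y, 1) = 2*x**3 + x*y**2 + x*y + 2*x + y**3 + 2*y**2 - 2.
Note: deg(f) ≤ deg(F) = 3; strict inequality happens when F is divisible by Z (lost terms).


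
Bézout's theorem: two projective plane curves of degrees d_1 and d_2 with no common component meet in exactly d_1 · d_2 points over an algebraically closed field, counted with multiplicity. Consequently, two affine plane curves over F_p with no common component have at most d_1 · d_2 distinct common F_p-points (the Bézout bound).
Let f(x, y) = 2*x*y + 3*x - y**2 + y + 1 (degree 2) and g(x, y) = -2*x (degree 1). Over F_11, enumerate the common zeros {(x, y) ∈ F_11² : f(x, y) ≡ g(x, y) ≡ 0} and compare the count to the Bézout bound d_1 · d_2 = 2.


Common zeros: {(0, 4), (0, 8)}; count = 2; Bézout bound = 2.

deg(f) = 2, deg(g) = 1, so Bézout bound = 2.
Scan x ∈ F_11. For each x, list the y ∈ F_11 with f(x, y) ≡ 0 and those with g(x, y) ≡ 0 (mod 11); the common zeros in that column are the intersection.
  x = 0: f ≡ 0 at y ∈ {4, 8}; g ≡ 0 at y ∈ {0, 1, 2, 3, 4, 5, 6, 7, 8, 9, 10}; common: {4, 8}.
  x = 1: f ≡ 0 at y ∈ {4, 10}; g ≡ 0 at y ∈ ∅; common: ∅.
  x = 2: f ≡ 0 at y ∈ {1, 4}; g ≡ 0 at y ∈ ∅; common: ∅.
  x = 3: f ≡ 0 at y ∈ {3, 4}; g ≡ 0 at y ∈ ∅; common: ∅.
  x = 4: f ≡ 0 at y ∈ {4, 5}; g ≡ 0 at y ∈ ∅; common: ∅.
  x = 5: f ≡ 0 at y ∈ {4, 7}; g ≡ 0 at y ∈ ∅; common: ∅.
  x = 6: f ≡ 0 at y ∈ {4, 9}; g ≡ 0 at y ∈ ∅; common: ∅.
  x = 7: f ≡ 0 at y ∈ {0, 4}; g ≡ 0 at y ∈ ∅; common: ∅.
  x = 8: f ≡ 0 at y ∈ {2, 4}; g ≡ 0 at y ∈ ∅; common: ∅.
  x = 9: f ≡ 0 at y ∈ {4}; g ≡ 0 at y ∈ ∅; common: ∅.
  x = 10: f ≡ 0 at y ∈ {4, 6}; g ≡ 0 at y ∈ ∅; common: ∅.
Collecting: common zeros = {(0, 4), (0, 8)}, so the count is 2.
Comparison with the Bézout bound: 2 ≤ 2 = deg(f)·deg(g), as expected for curves with no common component (the bound is attained).


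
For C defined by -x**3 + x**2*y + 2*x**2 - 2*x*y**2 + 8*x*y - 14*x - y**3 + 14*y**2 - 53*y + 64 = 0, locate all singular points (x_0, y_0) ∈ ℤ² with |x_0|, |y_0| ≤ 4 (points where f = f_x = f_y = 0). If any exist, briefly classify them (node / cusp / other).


Singular points: {(2, 3)}; classification: node.

Compute partial derivatives:
  f_x = -3*x**2 + 2*x*y + 4*x - 2*y**2 + 8*y - 14.
  f_y = x**2 - 4*x*y + 8*x - 3*y**2 + 28*y - 53.
Scan x_0 ∈ {−4, ..., 4}. For each x_0, f_y(x_0, y) is a polynomial in y; find its integer roots y ∈ {−4, ..., 4}, then test f_x and f at those candidates.
  x = -4: f_y(-4, y) = -3*y**2 + 44*y - 69; no integer root y with |y| ≤ 4.
  x = -3: f_y(-3, y) = -3*y**2 + 40*y - 68; vanishes at y ∈ {2}. (-3, 2): f_x = -57 ≠ 0.
  x = -2: f_y(-2, y) = -3*y**2 + 36*y - 65; no integer root y with |y| ≤ 4.
  x = -1: f_y(-1, y) = -3*y**2 + 32*y - 60; no integer root y with |y| ≤ 4.
  x = 0: f_y(0, y) = -3*y**2 + 28*y - 53; no integer root y with |y| ≤ 4.
  x = 1: f_y(1, y) = -3*y**2 + 24*y - 44; no integer root y with |y| ≤ 4.
  x = 2: f_y(2, y) = -3*y**2 + 20*y - 33; vanishes at y ∈ {3}. (2, 3): f_x = 0, f = 0 — SINGULAR.
  x = 3: f_y(3, y) = -3*y**2 + 16*y - 20; vanishes at y ∈ {2}. (3, 2): f_x = -9 ≠ 0.
  x = 4: f_y(4, y) = -3*y**2 + 12*y - 5; no integer root y with |y| ≤ 4.
Only singular point on the grid: (2, 3).
Classify: substitute x = 2 + u, y = 3 + v and expand: f = -u**3 + u**2*v - u**2 - 2*u*v**2 - v**3 + v**2.
No constant or linear terms (consistent with a singular point). Quadratic part: -u**2 + v**2. Cubic part: -u**3 + u**2*v - 2*u*v**2 - v**3.
The quadratic part v**2 - u**2 = (v − u)(v + u) splits into two distinct linear factors, so there are two distinct tangent lines y − 3 = ±(x − 2) — this is a node (ordinary double point).
Classification: node.


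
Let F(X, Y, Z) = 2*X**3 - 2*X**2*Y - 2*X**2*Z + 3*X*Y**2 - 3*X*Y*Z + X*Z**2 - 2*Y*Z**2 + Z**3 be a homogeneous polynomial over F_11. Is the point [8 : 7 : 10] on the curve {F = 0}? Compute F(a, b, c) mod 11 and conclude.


F(8,7,10) ≡ 9 (mod 11); P is NOT on the curve.

Evaluate F(8, 7, 10) term-by-term (mod 11).
  2*X**3 ↦ 2·512·1·1 = 1024
  -2*X**2*Y ↦ -2·64·7·1 = -896
  -2*X**2*Z ↦ -2·64·1·10 = -1280
  3*X*Y**2 ↦ 3·8·49·1 = 1176
  -3*X*Y*Z ↦ -3·8·7·10 = -1680
  X*Z**2 ↦ 1·8·1·100 = 800
  -2*Y*Z**2 ↦ -2·1·7·100 = -1400
  Z**3 ↦ 1·1·1·1000 = 1000
Sum: F(8, 7, 10) = (1024) + (-896) + (-1280) + (1176) + (-1680) + (800) + (-1400) + (1000) = -1256.
Reducing mod 11: -1256 ≡ 9 (mod 11).
Since F(a, b, c) ≡ 9 ≠ 0 (mod 11), P does NOT lie on the curve.


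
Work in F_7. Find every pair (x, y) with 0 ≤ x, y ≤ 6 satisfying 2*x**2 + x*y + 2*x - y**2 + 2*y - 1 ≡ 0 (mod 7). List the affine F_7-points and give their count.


Affine F_7-points: {(0, 1), (1, 5), (2, 1), (2, 3), (6, 3), (6, 5)}; count = 6.

For each of the 49 pairs (x, y) ∈ F_7², evaluate f(x, y) mod 7. Record the zeros.
  x = 0: [0↦6, 1↦0, 2↦6, 3↦3, 4↦5, 5↦5, 6↦3]  zeros at y ∈ {1}
  x = 1: [0↦3, 1↦5, 2↦5, 3↦3, 4↦6, 5↦0, 6↦6]  zeros at y ∈ {5}
  x = 2: [0↦4, 1↦0, 2↦1, 3↦0, 4↦4, 5↦6, 6↦6]  zeros at y ∈ {1, 3}
  x = 3: [0↦2, 1↦6, 2↦1, 3↦1, 4↦6, 5↦2, 6↦3]  zeros at y ∈ ∅
  x = 4: [0↦4, 1↦2, 2↦5, 3↦6, 4↦5, 5↦2, 6↦4]  zeros at y ∈ ∅
  x = 5: [0↦3, 1↦2, 2↦6, 3↦1, 4↦1, 5↦6, 6↦2]  zeros at y ∈ ∅
  x = 6: [0↦6, 1↦6, 2↦4, 3↦0, 4↦1, 5↦0, 6↦4]  zeros at y ∈ {3, 5}
Collecting zeros: affine points = {(0, 1), (1, 5), (2, 1), (2, 3), (6, 3), (6, 5)}.
Total count |C(F_7)_aff| = 6.


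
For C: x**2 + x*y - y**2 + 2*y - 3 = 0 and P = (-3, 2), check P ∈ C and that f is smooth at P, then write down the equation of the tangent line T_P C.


Tangent line at P: -4*x - 5*y - 2 = 0.

Step 1: f(-3, 2) = 0, so P lies on C.
Step 2: partial derivatives
  f_x(x, y) = 2*x + y, f_y(x, y) = x - 2*y + 2.
  f_x(P) = -4, f_y(P) = -5 (gradient nonzero, so P is smooth).
Step 3: tangent line at P: -4·(x − -3) + -5·(y − 2) = 0.
Expanding: -4*x - 5*y - 2 = 0.


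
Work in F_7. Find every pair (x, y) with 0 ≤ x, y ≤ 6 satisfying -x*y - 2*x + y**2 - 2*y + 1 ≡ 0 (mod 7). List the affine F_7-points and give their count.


Affine F_7-points: {(0, 1), (2, 2), (4, 0), (4, 6), (5, 3), (5, 4)}; count = 6.

For each of the 49 pairs (x, y) ∈ F_7², evaluate f(x, y) mod 7. Record the zeros.
  x = 0: [0↦1, 1↦0, 2↦1, 3↦4, 4↦2, 5↦2, 6↦4]  zeros at y ∈ {1}
  x = 1: [0↦6, 1↦4, 2↦4, 3↦6, 4↦3, 5↦2, 6↦3]  zeros at y ∈ ∅
  x = 2: [0↦4, 1↦1, 2↦0, 3↦1, 4↦4, 5↦2, 6↦2]  zeros at y ∈ {2}
  x = 3: [0↦2, 1↦5, 2↦3, 3↦3, 4↦5, 5↦2, 6↦1]  zeros at y ∈ ∅
  x = 4: [0↦0, 1↦2, 2↦6, 3↦5, 4↦6, 5↦2, 6↦0]  zeros at y ∈ {0, 6}
  x = 5: [0↦5, 1↦6, 2↦2, 3↦0, 4↦0, 5↦2, 6↦6]  zeros at y ∈ {3, 4}
  x = 6: [0↦3, 1↦3, 2↦5, 3↦2, 4↦1, 5↦2, 6↦5]  zeros at y ∈ ∅
Collecting zeros: affine points = {(0, 1), (2, 2), (4, 0), (4, 6), (5, 3), (5, 4)}.
Total count |C(F_7)_aff| = 6.


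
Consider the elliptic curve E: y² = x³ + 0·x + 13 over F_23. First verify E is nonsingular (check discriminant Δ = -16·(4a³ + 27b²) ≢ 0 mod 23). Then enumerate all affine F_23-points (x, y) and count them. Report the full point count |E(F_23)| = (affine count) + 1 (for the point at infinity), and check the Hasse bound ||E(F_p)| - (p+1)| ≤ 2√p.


Affine points = {(0, 6), (0, 17), (4, 10), (4, 13), (5, 0), (9, 11), (9, 12), (10, 1), (10, 22), (12, 4), (12, 19), (13, 5), (13, 18), (17, 2), (17, 21), (18, 7), (18, 16), (19, 8), (19, 15), (20, 3), (20, 20), (22, 9), (22, 14)}; affine count = 23; |E(F_23)| = 24.

Discriminant check: Δ ∝ 4a³ + 27b² = 4·0³ + 27·13² = 4·0 + 27·169 ≡ 9 (mod 23). Nonzero ⇒ E is nonsingular.
For each x ∈ F_23, compute rhs = x³ + 0·x + 13 mod 23, then count y ∈ F_23 with y² ≡ rhs.
  x = 0: rhs = 13, matching y values: 6, 17 (2 points).
  x = 1: rhs = 14, matching y values: none (0 points).
  x = 2: rhs = 21, matching y values: none (0 points).
  x = 3: rhs = 17, matching y values: none (0 points).
  x = 4: rhs = 8, matching y values: 10, 13 (2 points).
  x = 5: rhs = 0, matching y values: 0 (1 points).
  x = 6: rhs = 22, matching y values: none (0 points).
  x = 7: rhs = 11, matching y values: none (0 points).
  x = 8: rhs = 19, matching y values: none (0 points).
  x = 9: rhs = 6, matching y values: 11, 12 (2 points).
  x = 10: rhs = 1, matching y values: 1, 22 (2 points).
  x = 11: rhs = 10, matching y values: none (0 points).
  x = 12: rhs = 16, matching y values: 4, 19 (2 points).
  x = 13: rhs = 2, matching y values: 5, 18 (2 points).
  x = 14: rhs = 20, matching y values: none (0 points).
  x = 15: rhs = 7, matching y values: none (0 points).
  x = 16: rhs = 15, matching y values: none (0 points).
  x = 17: rhs = 4, matching y values: 2, 21 (2 points).
  x = 18: rhs = 3, matching y values: 7, 16 (2 points).
  x = 19: rhs = 18, matching y values: 8, 15 (2 points).
  x = 20: rhs = 9, matching y values: 3, 20 (2 points).
  x = 21: rhs = 5, matching y values: none (0 points).
  x = 22: rhs = 12, matching y values: 9, 14 (2 points).
Total affine count: 23.
Full point count |E(F_23)| = 23 + 1 = 24.
Hasse bound: |24 − (23+1)| = |0| = 0 ≤ 2√23 ≈ 9.5917 ✓.


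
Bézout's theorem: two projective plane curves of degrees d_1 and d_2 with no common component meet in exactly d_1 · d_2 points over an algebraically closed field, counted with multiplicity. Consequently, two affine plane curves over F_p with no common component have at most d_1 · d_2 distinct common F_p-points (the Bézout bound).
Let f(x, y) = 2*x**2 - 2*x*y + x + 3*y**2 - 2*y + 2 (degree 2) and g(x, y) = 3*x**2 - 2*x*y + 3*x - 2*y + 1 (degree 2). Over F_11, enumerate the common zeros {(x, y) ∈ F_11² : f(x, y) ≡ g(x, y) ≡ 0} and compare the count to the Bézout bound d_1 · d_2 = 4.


Common zeros: ∅; count = 0; Bézout bound = 4.

deg(f) = 2, deg(g) = 2, so Bézout bound = 4.
Scan x ∈ F_11. For each x, list the y ∈ F_11 with f(x, y) ≡ 0 and those with g(x, y) ≡ 0 (mod 11); the common zeros in that column are the intersection.
  x = 0: f ≡ 0 at y ∈ ∅; g ≡ 0 at y ∈ {6}; common: ∅.
  x = 1: f ≡ 0 at y ∈ {8}; g ≡ 0 at y ∈ {10}; common: ∅.
  x = 2: f ≡ 0 at y ∈ ∅; g ≡ 0 at y ∈ {5}; common: ∅.
  x = 3: f ≡ 0 at y ∈ ∅; g ≡ 0 at y ∈ {6}; common: ∅.
  x = 4: f ≡ 0 at y ∈ ∅; g ≡ 0 at y ∈ {5}; common: ∅.
  x = 5: f ≡ 0 at y ∈ ∅; g ≡ 0 at y ∈ {3}; common: ∅.
  x = 6: f ≡ 0 at y ∈ ∅; g ≡ 0 at y ∈ {2}; common: ∅.
  x = 7: f ≡ 0 at y ∈ ∅; g ≡ 0 at y ∈ {3}; common: ∅.
  x = 8: f ≡ 0 at y ∈ ∅; g ≡ 0 at y ∈ {9}; common: ∅.
  x = 9: f ≡ 0 at y ∈ ∅; g ≡ 0 at y ∈ {2}; common: ∅.
  x = 10: f ≡ 0 at y ∈ ∅; g ≡ 0 at y ∈ ∅; common: ∅.
Collecting: common zeros = ∅, so the count is 0.
Comparison with the Bézout bound: 0 ≤ 4 = deg(f)·deg(g), as expected for curves with no common component (the affine F_11-count falls short of the bound because intersections may lie at infinity, over extension fields, or carry multiplicity).


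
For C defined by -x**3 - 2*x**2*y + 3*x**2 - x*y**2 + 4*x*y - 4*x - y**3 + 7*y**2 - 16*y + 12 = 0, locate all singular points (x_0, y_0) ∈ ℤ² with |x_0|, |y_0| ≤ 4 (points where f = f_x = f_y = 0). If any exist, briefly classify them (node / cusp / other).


Singular points: {(0, 2)}; classification: node.

Compute partial derivatives:
  f_x = -3*x**2 - 4*x*y + 6*x - y**2 + 4*y - 4.
  f_y = -2*x**2 - 2*x*y + 4*x - 3*y**2 + 14*y - 16.
Scan x_0 ∈ {−4, ..., 4}. For each x_0, f_y(x_0, y) is a polynomial in y; find its integer roots y ∈ {−4, ..., 4}, then test f_x and f at those candidates.
  x = -4: f_y(-4, y) = -3*y**2 + 22*y - 64; no integer root y with |y| ≤ 4.
  x = -3: f_y(-3, y) = -3*y**2 + 20*y - 46; no integer root y with |y| ≤ 4.
  x = -2: f_y(-2, y) = -3*y**2 + 18*y - 32; no integer root y with |y| ≤ 4.
  x = -1: f_y(-1, y) = -3*y**2 + 16*y - 22; no integer root y with |y| ≤ 4.
  x = 0: f_y(0, y) = -3*y**2 + 14*y - 16; vanishes at y ∈ {2}. (0, 2): f_x = 0, f = 0 — SINGULAR.
  x = 1: f_y(1, y) = -3*y**2 + 12*y - 14; no integer root y with |y| ≤ 4.
  x = 2: f_y(2, y) = -3*y**2 + 10*y - 16; no integer root y with |y| ≤ 4.
  x = 3: f_y(3, y) = -3*y**2 + 8*y - 22; no integer root y with |y| ≤ 4.
  x = 4: f_y(4, y) = -3*y**2 + 6*y - 32; no integer root y with |y| ≤ 4.
Only singular point on the grid: (0, 2).
Classify: substitute x = 0 + u, y = 2 + v and expand: f = -u**3 - 2*u**2*v - u**2 - u*v**2 - v**3 + v**2.
No constant or linear terms (consistent with a singular point). Quadratic part: -u**2 + v**2. Cubic part: -u**3 - 2*u**2*v - u*v**2 - v**3.
The quadratic part v**2 - u**2 = (v − u)(v + u) splits into two distinct linear factors, so there are two distinct tangent lines y − 2 = ±(x − 0) — this is a node (ordinary double point).
Classification: node.


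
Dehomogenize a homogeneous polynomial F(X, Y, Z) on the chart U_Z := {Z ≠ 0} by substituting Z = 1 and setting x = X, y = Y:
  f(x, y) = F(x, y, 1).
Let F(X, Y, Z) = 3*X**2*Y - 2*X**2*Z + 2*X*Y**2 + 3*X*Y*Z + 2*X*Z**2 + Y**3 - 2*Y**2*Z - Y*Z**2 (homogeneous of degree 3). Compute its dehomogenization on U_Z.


f(x, y) = 3*x**2*y - 2*x**2 + 2*x*y**2 + 3*x*y + 2*x + y**3 - 2*y**2 - y

On U_Z we set Z = 1. Each monomial c·X^i·Y^j·Z^k in F becomes c·x^i·y^j·1^k = c·x^i·y^j.
Substituting Z = 1: F(X, Y, 1) = 3*x**2*y - 2*x**2 + 2*x*y**2 + 3*x*y + 2*x + y**3 - 2*y**2 - y.
Note: deg(f) ≤ deg(F) = 3; strict inequality happens when F is divisible by Z (lost terms).


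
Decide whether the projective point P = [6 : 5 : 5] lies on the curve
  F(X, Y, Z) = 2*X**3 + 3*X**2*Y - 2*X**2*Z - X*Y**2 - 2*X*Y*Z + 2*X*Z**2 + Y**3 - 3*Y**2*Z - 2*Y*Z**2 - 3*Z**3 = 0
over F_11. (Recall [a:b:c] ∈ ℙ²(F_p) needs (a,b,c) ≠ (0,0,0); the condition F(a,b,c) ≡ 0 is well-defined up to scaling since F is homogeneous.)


F(6,5,5) ≡ 5 (mod 11); P is NOT on the curve.

Evaluate F(6, 5, 5) term-by-term (mod 11).
  2*X**3 ↦ 2·216·1·1 = 432
  3*X**2*Y ↦ 3·36·5·1 = 540
  -2*X**2*Z ↦ -2·36·1·5 = -360
  -X*Y**2 ↦ -1·6·25·1 = -150
  -2*X*Y*Z ↦ -2·6·5·5 = -300
  2*X*Z**2 ↦ 2·6·1·25 = 300
  Y**3 ↦ 1·1·125·1 = 125
  -3*Y**2*Z ↦ -3·1·25·5 = -375
  -2*Y*Z**2 ↦ -2·1·5·25 = -250
  -3*Z**3 ↦ -3·1·1·125 = -375
Sum: F(6, 5, 5) = (432) + (540) + (-360) + (-150) + (-300) + (300) + (125) + (-375) + (-250) + (-375) = -413.
Reducing mod 11: -413 ≡ 5 (mod 11).
Since F(a, b, c) ≡ 5 ≠ 0 (mod 11), P does NOT lie on the curve.


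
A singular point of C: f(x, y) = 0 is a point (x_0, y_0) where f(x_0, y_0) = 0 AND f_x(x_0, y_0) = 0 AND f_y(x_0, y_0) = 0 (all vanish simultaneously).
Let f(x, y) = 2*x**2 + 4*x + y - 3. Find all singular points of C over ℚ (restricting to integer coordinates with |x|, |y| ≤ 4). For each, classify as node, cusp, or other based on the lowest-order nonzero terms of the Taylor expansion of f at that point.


No singular points in the scanned grid; C is smooth there.

Compute partial derivatives:
  f_x = 4*x + 4.
  f_y = 1.
f_y = 1 is a nonzero constant, so f_y never vanishes: no point (x, y) can satisfy f = f_x = f_y = 0. In particular no (x, y) ∈ {−4, ..., 4}² is singular; the curve is smooth.


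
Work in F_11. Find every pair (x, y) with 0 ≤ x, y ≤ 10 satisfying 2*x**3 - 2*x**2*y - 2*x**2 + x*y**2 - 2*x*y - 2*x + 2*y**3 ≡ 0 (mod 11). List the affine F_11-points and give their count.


Affine F_11-points: {(0, 0), (1, 5), (2, 7), (3, 1), (3, 4), (3, 10), (4, 0), (5, 10), (6, 2), (8, 0), (10, 4), (10, 9)}; count = 12.

For each of the 121 pairs (x, y) ∈ F_11², evaluate f(x, y) mod 11. Record the zeros.
  x = 0: [0↦0, 1↦2, 2↦5, 3↦10, 4↦7, 5↦8, 6↦3, 7↦4, 8↦1, 9↦6, 10↦9]  zeros at y ∈ {0}
  x = 1: [0↦9, 1↦8, 2↦10, 3↦5, 4↦5, 5↦0, 6↦2, 7↦1, 8↦9, 9↦5, 10↦1]  zeros at y ∈ {5}
  x = 2: [0↦4, 1↦7, 2↦4, 3↦7, 4↦6, 5↦2, 6↦7, 7↦0, 8↦4, 9↦9, 10↦5]  zeros at y ∈ {7}
  x = 3: [0↦8, 1↦0, 2↦10, 3↦6, 4↦0, 5↦4, 6↦8, 7↦2, 8↦9, 9↦8, 10↦0]  zeros at y ∈ {1, 4, 10}
  x = 4: [0↦0, 1↦10, 2↦7, 3↦3, 4↦10, 5↦7, 6↦6, 7↦8, 8↦3, 9↦3, 10↦9]  zeros at y ∈ {0}
  x = 5: [0↦3, 1↦5, 2↦7, 3↦10, 4↦4, 5↦1, 6↦2, 7↦8, 8↦9, 9↦6, 10↦0]  zeros at y ∈ {10}
  x = 6: [0↦7, 1↦8, 2↦0, 3↦6, 4↦5, 5↦9, 6↦8, 7↦3, 8↦6, 9↦7, 10↦7]  zeros at y ∈ {2}
  x = 7: [0↦2, 1↦9, 2↦9, 3↦3, 4↦3, 5↦10, 6↦3, 7↦5, 8↦6, 9↦7, 10↦9]  zeros at y ∈ ∅
  x = 8: [0↦0, 1↦9, 2↦2, 3↦2, 4↦10, 5↦5, 6↦10, 7↦4, 8↦10, 9↦7, 10↦7]  zeros at y ∈ {0}
  x = 9: [0↦2, 1↦9, 2↦2, 3↦4, 4↦5, 5↦6, 6↦8, 7↦1, 8↦8, 9↦8, 10↦2]  zeros at y ∈ ∅
  x = 10: [0↦9, 1↦10, 2↦10, 3↦10, 4↦0, 5↦3, 6↦9, 7↦8, 8↦1, 9↦0, 10↦6]  zeros at y ∈ {4, 9}
Collecting zeros: affine points = {(0, 0), (1, 5), (2, 7), (3, 1), (3, 4), (3, 10), (4, 0), (5, 10), (6, 2), (8, 0), (10, 4), (10, 9)}.
Total count |C(F_11)_aff| = 12.


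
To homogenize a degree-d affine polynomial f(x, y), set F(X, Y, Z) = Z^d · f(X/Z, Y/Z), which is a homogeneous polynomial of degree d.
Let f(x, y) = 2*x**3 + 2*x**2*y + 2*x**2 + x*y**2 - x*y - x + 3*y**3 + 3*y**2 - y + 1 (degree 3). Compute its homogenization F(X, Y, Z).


F(X, Y, Z) = 2*X**3 + 2*X**2*Y + 2*X**2*Z + X*Y**2 - X*Y*Z - X*Z**2 + 3*Y**3 + 3*Y**2*Z - Y*Z**2 + Z**3

deg(f) = 3.
Substitute x = X/Z, y = Y/Z into f, then multiply by Z^3.
  monomial 2·x^3·y^0 ↦ 2·X^3·Y^0·Z^0.
  monomial 2·x^2·y^1 ↦ 2·X^2·Y^1·Z^0.
  monomial 2·x^2·y^0 ↦ 2·X^2·Y^0·Z^1.
  monomial 1·x^1·y^2 ↦ 1·X^1·Y^2·Z^0.
  monomial -1·x^1·y^1 ↦ -1·X^1·Y^1·Z^1.
  monomial -1·x^1·y^0 ↦ -1·X^1·Y^0·Z^2.
  monomial 3·x^0·y^3 ↦ 3·X^0·Y^3·Z^0.
  monomial 3·x^0·y^2 ↦ 3·X^0·Y^2·Z^1.
  monomial -1·x^0·y^1 ↦ -1·X^0·Y^1·Z^2.
  monomial 1·x^0·y^0 ↦ 1·X^0·Y^0·Z^3.
Collecting: F(X, Y, Z) = 2*X**3 + 2*X**2*Y + 2*X**2*Z + X*Y**2 - X*Y*Z - X*Z**2 + 3*Y**3 + 3*Y**2*Z - Y*Z**2 + Z**3.


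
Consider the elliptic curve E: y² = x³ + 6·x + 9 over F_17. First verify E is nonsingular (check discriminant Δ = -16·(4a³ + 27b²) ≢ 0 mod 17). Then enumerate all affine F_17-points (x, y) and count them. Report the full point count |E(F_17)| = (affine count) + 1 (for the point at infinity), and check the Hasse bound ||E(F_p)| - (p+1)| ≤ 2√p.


Affine points = {(0, 3), (0, 14), (1, 4), (1, 13), (8, 5), (8, 12), (10, 7), (10, 10), (14, 7), (14, 10), (16, 6), (16, 11)}; affine count = 12; |E(F_17)| = 13.

Discriminant check: Δ ∝ 4a³ + 27b² = 4·6³ + 27·9² = 4·216 + 27·81 ≡ 8 (mod 17). Nonzero ⇒ E is nonsingular.
For each x ∈ F_17, compute rhs = x³ + 6·x + 9 mod 17, then count y ∈ F_17 with y² ≡ rhs.
  x = 0: rhs = 9, matching y values: 3, 14 (2 points).
  x = 1: rhs = 16, matching y values: 4, 13 (2 points).
  x = 2: rhs = 12, matching y values: none (0 points).
  x = 3: rhs = 3, matching y values: none (0 points).
  x = 4: rhs = 12, matching y values: none (0 points).
  x = 5: rhs = 11, matching y values: none (0 points).
  x = 6: rhs = 6, matching y values: none (0 points).
  x = 7: rhs = 3, matching y values: none (0 points).
  x = 8: rhs = 8, matching y values: 5, 12 (2 points).
  x = 9: rhs = 10, matching y values: none (0 points).
  x = 10: rhs = 15, matching y values: 7, 10 (2 points).
  x = 11: rhs = 12, matching y values: none (0 points).
  x = 12: rhs = 7, matching y values: none (0 points).
  x = 13: rhs = 6, matching y values: none (0 points).
  x = 14: rhs = 15, matching y values: 7, 10 (2 points).
  x = 15: rhs = 6, matching y values: none (0 points).
  x = 16: rhs = 2, matching y values: 6, 11 (2 points).
Total affine count: 12.
Full point count |E(F_17)| = 12 + 1 = 13.
Hasse bound: |13 − (17+1)| = |-5| = 5 ≤ 2√17 ≈ 8.2462 ✓.


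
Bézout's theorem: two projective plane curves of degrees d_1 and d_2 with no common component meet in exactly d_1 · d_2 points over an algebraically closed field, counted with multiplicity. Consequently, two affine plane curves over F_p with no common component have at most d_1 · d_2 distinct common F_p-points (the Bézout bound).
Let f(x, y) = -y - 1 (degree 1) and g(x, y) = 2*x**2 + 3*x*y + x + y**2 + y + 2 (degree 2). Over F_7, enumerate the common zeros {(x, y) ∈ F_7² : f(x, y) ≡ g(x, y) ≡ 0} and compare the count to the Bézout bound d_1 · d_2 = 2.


Common zeros: {(3, 6), (5, 6)}; count = 2; Bézout bound = 2.

deg(f) = 1, deg(g) = 2, so Bézout bound = 2.
Scan x ∈ F_7. For each x, list the y ∈ F_7 with f(x, y) ≡ 0 and those with g(x, y) ≡ 0 (mod 7); the common zeros in that column are the intersection.
  x = 0: f ≡ 0 at y ∈ {6}; g ≡ 0 at y ∈ {3}; common: ∅.
  x = 1: f ≡ 0 at y ∈ {6}; g ≡ 0 at y ∈ ∅; common: ∅.
  x = 2: f ≡ 0 at y ∈ {6}; g ≡ 0 at y ∈ {3, 4}; common: ∅.
  x = 3: f ≡ 0 at y ∈ {6}; g ≡ 0 at y ∈ {5, 6}; common: {6}.
  x = 4: f ≡ 0 at y ∈ {6}; g ≡ 0 at y ∈ ∅; common: ∅.
  x = 5: f ≡ 0 at y ∈ {6}; g ≡ 0 at y ∈ {6}; common: {6}.
  x = 6: f ≡ 0 at y ∈ {6}; g ≡ 0 at y ∈ ∅; common: ∅.
Collecting: common zeros = {(3, 6), (5, 6)}, so the count is 2.
Comparison with the Bézout bound: 2 ≤ 2 = deg(f)·deg(g), as expected for curves with no common component (the bound is attained).


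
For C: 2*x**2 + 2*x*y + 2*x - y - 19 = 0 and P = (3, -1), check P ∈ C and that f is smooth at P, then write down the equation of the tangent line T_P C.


Tangent line at P: 12*x + 5*y - 31 = 0.

Step 1: f(3, -1) = 0, so P lies on C.
Step 2: partial derivatives
  f_x(x, y) = 4*x + 2*y + 2, f_y(x, y) = 2*x - 1.
  f_x(P) = 12, f_y(P) = 5 (gradient nonzero, so P is smooth).
Step 3: tangent line at P: 12·(x − 3) + 5·(y − -1) = 0.
Expanding: 12*x + 5*y - 31 = 0.
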